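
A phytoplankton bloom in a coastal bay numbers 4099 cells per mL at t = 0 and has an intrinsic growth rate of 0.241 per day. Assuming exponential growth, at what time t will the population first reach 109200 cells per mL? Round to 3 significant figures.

13.6 days

Set N₀·e^(rt) = 109200: e^(0.241·t) = 109200/4099 = 26.641.
0.241·t = ln(26.641) = 3.2824, so t = 3.2824/0.241 = 13.62.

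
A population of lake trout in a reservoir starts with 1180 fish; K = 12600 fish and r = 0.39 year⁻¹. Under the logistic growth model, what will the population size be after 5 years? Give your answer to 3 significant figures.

5300 fish

A = (K − N₀)/N₀ = (12600 − 1180)/1180 = 9.678.
N(t) = K/(1 + A·e^(−rt)) = 12600/(1 + 9.678×e^(−0.39×5)).
e^(−1.95) = 0.14227; denominator = 1 + 9.678×0.14227 = 2.3769.
N = 12600/2.3769 = 5300.97.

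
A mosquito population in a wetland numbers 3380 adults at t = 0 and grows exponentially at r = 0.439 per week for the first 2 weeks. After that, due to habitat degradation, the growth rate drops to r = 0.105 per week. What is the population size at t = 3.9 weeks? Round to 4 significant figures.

9928 adults

Phase 1: N(2) = 3380·e^(0.439×2) = 3380·e^0.878 = 8132.56.
Phase 2 runs for 3.9 − 2 = 1.9 weeks at r = 0.105.
N(3.9) = 8132.56·e^(0.105×1.9) = 8132.56·e^0.1995 = 9928.17.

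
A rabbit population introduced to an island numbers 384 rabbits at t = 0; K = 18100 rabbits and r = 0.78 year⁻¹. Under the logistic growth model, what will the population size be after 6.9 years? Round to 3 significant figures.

A = (K − N₀)/N₀ = (18100 − 384)/384 = 46.135.
N(t) = K/(1 + A·e^(−rt)) = 18100/(1 + 46.135×e^(−0.78×6.9)).
e^(−5.382) = 0.0045986; denominator = 1 + 46.135×0.0045986 = 1.2122.
N = 18100/1.2122 = 14932.

14900 rabbits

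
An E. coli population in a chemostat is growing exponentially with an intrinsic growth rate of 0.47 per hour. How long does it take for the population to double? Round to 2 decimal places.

Doubling time t_d = ln(2)/r = 0.6931/0.47 = 1.4748.

1.47 hours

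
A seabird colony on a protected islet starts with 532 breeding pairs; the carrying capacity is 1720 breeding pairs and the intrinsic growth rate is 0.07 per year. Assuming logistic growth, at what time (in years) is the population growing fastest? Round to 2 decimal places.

11.48 years

Logistic growth is fastest at N = K/2 = 860.
A = (K − N₀)/N₀ = 2.2331. Set K/(1 + A·e^(−rt)) = K/2 → A·e^(−rt) = 1.
e^(−0.07t) = 1/2.2331 = 0.447811, so t = ln(2.2331)/0.07 = 0.80338/0.07 = 11.477.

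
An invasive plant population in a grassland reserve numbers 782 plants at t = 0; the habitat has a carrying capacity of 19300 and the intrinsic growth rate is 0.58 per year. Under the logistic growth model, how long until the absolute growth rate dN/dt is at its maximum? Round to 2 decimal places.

Logistic growth is fastest at N = K/2 = 9650.
A = (K − N₀)/N₀ = 23.68. Set K/(1 + A·e^(−rt)) = K/2 → A·e^(−rt) = 1.
e^(−0.58t) = 1/23.68 = 0.0422292, so t = ln(23.68)/0.58 = 3.1646/0.58 = 5.4563.

5.46 years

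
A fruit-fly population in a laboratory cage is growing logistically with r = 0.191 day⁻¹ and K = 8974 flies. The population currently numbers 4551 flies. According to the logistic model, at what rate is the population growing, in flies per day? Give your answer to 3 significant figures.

428 flies per day

dN/dt = rN(1 − N/K) = 0.191 × 4551 × (1 − 4551/8974).
1 − 4551/8974 = 0.49287; dN/dt = 0.191 × 4551 × 0.49287 = 428.42.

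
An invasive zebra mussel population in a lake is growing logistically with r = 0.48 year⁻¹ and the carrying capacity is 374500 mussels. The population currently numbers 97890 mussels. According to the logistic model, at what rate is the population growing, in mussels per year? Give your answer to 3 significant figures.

34700 mussels per year

dN/dt = rN(1 − N/K) = 0.48 × 97890 × (1 − 97890/374500).
1 − 97890/374500 = 0.73861; dN/dt = 0.48 × 97890 × 0.73861 = 34705.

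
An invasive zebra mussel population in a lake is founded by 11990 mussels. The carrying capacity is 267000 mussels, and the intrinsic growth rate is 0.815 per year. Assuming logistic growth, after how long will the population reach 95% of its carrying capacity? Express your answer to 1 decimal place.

7.4 years

A = (K − N₀)/N₀ = (267000 − 11990)/11990 = 21.269.
Solve 267000/(1 + 21.269·e^(−0.815t)) = 253650: 1 + 21.269·e^(−0.815t) = 1.0526, so e^(−0.815t) = 0.00247462.
−0.815·t = ln(0.00247462) = -6.0017, so t = 6.0017/0.815 = 7.364.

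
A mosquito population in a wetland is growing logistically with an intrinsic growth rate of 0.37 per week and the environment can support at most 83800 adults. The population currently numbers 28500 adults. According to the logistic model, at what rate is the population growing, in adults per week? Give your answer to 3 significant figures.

dN/dt = rN(1 − N/K) = 0.37 × 28500 × (1 − 28500/83800).
1 − 28500/83800 = 0.6599; dN/dt = 0.37 × 28500 × 0.6599 = 6958.7.

6960 adults per week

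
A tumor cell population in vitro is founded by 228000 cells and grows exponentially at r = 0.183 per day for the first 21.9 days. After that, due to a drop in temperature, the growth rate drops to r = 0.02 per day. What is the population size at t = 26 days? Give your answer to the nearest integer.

13616610 cells

Phase 1: N(21.9) = 228000·e^(0.183×21.9) = 228000·e^4.008 = 1.25446×10^7.
Phase 2 runs for 26 − 21.9 = 4.1 days at r = 0.02.
N(26) = 1.25446×10^7·e^(0.02×4.1) = 1.25446×10^7·e^0.082 = 1.361661×10^7.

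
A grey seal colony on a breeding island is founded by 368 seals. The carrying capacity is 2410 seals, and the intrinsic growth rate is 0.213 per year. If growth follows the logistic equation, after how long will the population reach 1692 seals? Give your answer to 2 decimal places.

A = (K − N₀)/N₀ = (2410 − 368)/368 = 5.5489.
Solve 2410/(1 + 5.5489·e^(−0.213t)) = 1692: 1 + 5.5489·e^(−0.213t) = 1.4243, so e^(−0.213t) = 0.0764744.
−0.213·t = ln(0.0764744) = -2.5708, so t = 2.5708/0.213 = 12.069.

12.07 years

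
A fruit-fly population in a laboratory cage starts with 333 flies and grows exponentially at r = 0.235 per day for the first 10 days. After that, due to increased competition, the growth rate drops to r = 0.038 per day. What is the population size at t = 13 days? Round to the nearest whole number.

3913 flies

Phase 1: N(10) = 333·e^(0.235×10) = 333·e^2.35 = 3491.69.
Phase 2 runs for 13 − 10 = 3 days at r = 0.038.
N(13) = 3491.69·e^(0.038×3) = 3491.69·e^0.114 = 3913.32.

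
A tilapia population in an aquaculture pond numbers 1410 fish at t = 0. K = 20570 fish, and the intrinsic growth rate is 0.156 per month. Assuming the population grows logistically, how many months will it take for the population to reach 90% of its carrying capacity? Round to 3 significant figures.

30.8 months

A = (K − N₀)/N₀ = (20570 − 1410)/1410 = 13.589.
Solve 20570/(1 + 13.589·e^(−0.156t)) = 18513: 1 + 13.589·e^(−0.156t) = 1.1111, so e^(−0.156t) = 0.00817676.
−0.156·t = ln(0.00817676) = -4.8065, so t = 4.8065/0.156 = 30.811.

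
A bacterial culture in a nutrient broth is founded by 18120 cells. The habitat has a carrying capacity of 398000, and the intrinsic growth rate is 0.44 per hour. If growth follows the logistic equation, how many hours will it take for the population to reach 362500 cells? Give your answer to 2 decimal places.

12.20 hours

A = (K − N₀)/N₀ = (398000 − 18120)/18120 = 20.965.
Solve 398000/(1 + 20.965·e^(−0.44t)) = 362500: 1 + 20.965·e^(−0.44t) = 1.0979, so e^(−0.44t) = 0.00467124.
−0.44·t = ln(0.00467124) = -5.3663, so t = 5.3663/0.44 = 12.196.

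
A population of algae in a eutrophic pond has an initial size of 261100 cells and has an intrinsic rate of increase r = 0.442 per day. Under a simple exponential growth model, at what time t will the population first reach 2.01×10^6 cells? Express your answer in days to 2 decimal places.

Set N₀·e^(rt) = 2.01×10^6: e^(0.442·t) = 2.01×10^6/261100 = 7.6982.
0.442·t = ln(7.6982) = 2.041, so t = 2.041/0.442 = 4.6176.

4.62 days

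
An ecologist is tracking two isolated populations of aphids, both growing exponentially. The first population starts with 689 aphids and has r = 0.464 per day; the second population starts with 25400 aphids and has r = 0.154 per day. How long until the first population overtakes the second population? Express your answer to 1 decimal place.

11.6 days

Set 689·e^(0.464t) = 25400·e^(0.154t).
e^((0.464 − 0.154)t) = 25400/689 → e^(0.31·t) = 36.865.
0.31·t = ln(36.865) = 3.6073, so t = 3.6073/0.31 = 11.636.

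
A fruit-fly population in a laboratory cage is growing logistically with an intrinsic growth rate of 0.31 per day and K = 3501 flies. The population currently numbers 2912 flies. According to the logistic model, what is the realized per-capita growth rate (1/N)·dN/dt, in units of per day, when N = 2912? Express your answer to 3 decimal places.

(1/N)·dN/dt = r(1 − N/K) = 0.31 × (1 − 2912/3501).
= 0.31 × 0.16824 = 0.052154.

0.052 per day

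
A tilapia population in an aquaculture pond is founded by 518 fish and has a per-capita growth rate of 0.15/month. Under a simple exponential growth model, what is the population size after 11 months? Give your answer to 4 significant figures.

2697 fish

N(t) = N₀·e^(rt) = 518 × e^(0.15×11) = 518 × e^1.65.
e^1.65 ≈ 5.207, so N ≈ 518 × 5.207 = 2697.22.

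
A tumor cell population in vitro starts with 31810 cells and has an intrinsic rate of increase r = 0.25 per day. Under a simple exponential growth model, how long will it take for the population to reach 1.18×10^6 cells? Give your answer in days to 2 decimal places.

14.45 days

Set N₀·e^(rt) = 1.18×10^6: e^(0.25·t) = 1.18×10^6/31810 = 37.095.
0.25·t = ln(37.095) = 3.6135, so t = 3.6135/0.25 = 14.454.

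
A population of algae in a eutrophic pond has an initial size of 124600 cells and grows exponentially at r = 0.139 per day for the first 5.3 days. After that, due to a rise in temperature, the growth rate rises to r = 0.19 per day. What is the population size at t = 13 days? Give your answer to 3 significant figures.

1120000 cells

Phase 1: N(5.3) = 124600·e^(0.139×5.3) = 124600·e^0.7367 = 260293.
Phase 2 runs for 13 − 5.3 = 7.7 days at r = 0.19.
N(13) = 260293·e^(0.19×7.7) = 260293·e^1.463 = 1.124179×10^6.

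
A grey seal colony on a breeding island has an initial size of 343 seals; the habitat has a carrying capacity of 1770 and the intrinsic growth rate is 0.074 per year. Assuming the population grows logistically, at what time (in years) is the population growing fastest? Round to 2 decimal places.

19.26 years

Logistic growth is fastest at N = K/2 = 885.
A = (K − N₀)/N₀ = 4.1603. Set K/(1 + A·e^(−rt)) = K/2 → A·e^(−rt) = 1.
e^(−0.074t) = 1/4.1603 = 0.240364, so t = ln(4.1603)/0.074 = 1.4256/0.074 = 19.265.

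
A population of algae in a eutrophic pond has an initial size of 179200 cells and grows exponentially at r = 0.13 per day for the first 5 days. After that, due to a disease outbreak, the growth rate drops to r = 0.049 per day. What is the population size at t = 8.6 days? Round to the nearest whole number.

Phase 1: N(5) = 179200·e^(0.13×5) = 179200·e^0.65 = 343265.
Phase 2 runs for 8.6 − 5 = 3.6 days at r = 0.049.
N(8.6) = 343265·e^(0.049×3.6) = 343265·e^0.1764 = 409486.

409486 cells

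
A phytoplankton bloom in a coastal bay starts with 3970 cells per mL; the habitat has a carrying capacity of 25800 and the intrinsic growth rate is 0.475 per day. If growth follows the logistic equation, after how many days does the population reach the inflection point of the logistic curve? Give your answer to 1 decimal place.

Logistic growth is fastest at N = K/2 = 12900.
A = (K − N₀)/N₀ = 5.4987. Set K/(1 + A·e^(−rt)) = K/2 → A·e^(−rt) = 1.
e^(−0.475t) = 1/5.4987 = 0.18186, so t = ln(5.4987)/0.475 = 1.7045/0.475 = 3.5885.

3.6 days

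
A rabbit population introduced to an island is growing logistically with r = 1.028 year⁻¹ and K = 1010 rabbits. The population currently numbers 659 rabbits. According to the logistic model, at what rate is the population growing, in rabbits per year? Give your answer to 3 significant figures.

dN/dt = rN(1 − N/K) = 1.028 × 659 × (1 − 659/1010).
1 − 659/1010 = 0.34752; dN/dt = 1.028 × 659 × 0.34752 = 235.43.

235 rabbits per year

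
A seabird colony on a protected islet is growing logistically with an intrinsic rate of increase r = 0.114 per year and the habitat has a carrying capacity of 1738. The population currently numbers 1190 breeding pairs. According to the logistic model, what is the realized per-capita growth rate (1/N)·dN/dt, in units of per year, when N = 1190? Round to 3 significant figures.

(1/N)·dN/dt = r(1 − N/K) = 0.114 × (1 − 1190/1738).
= 0.114 × 0.3153 = 0.035945.

0.0359 per year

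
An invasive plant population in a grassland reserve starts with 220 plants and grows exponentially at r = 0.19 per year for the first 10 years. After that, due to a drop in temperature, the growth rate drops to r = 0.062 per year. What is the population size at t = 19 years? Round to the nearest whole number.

Phase 1: N(10) = 220·e^(0.19×10) = 220·e^1.9 = 1470.9.
Phase 2 runs for 19 − 10 = 9 years at r = 0.062.
N(19) = 1470.9·e^(0.062×9) = 1470.9·e^0.558 = 2569.91.

2570 plants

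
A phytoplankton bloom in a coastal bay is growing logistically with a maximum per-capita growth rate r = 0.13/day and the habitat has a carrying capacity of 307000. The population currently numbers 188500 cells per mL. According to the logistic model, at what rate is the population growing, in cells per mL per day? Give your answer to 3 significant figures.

9460 cells per mL per day

dN/dt = rN(1 − N/K) = 0.13 × 188500 × (1 − 188500/307000).
1 − 188500/307000 = 0.38599; dN/dt = 0.13 × 188500 × 0.38599 = 9458.8.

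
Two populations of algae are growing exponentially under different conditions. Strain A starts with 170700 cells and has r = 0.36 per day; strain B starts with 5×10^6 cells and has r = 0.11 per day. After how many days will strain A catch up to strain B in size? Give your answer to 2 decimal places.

Set 170700·e^(0.36t) = 5×10^6·e^(0.11t).
e^((0.36 − 0.11)t) = 5×10^6/170700 → e^(0.25·t) = 29.291.
0.25·t = ln(29.291) = 3.3773, so t = 3.3773/0.25 = 13.509.

13.51 days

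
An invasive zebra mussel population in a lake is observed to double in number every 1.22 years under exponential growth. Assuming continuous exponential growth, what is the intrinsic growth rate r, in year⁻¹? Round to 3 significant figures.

r = ln(2)/t_d = 0.6931/1.22 = 0.56815.

0.568 per year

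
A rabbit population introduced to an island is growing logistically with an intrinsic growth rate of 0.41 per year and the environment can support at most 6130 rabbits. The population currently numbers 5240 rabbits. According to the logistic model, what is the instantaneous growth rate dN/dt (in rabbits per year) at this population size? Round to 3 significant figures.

dN/dt = rN(1 − N/K) = 0.41 × 5240 × (1 − 5240/6130).
1 − 5240/6130 = 0.14519; dN/dt = 0.41 × 5240 × 0.14519 = 311.92.

312 rabbits per year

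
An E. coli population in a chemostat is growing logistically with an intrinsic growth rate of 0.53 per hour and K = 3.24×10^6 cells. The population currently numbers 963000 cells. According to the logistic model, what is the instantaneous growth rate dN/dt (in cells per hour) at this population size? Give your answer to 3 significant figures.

359000 cells per hour

dN/dt = rN(1 − N/K) = 0.53 × 963000 × (1 − 963000/3.24×10^6).
1 − 963000/3.24×10^6 = 0.70278; dN/dt = 0.53 × 963000 × 0.70278 = 3.58691×10^5.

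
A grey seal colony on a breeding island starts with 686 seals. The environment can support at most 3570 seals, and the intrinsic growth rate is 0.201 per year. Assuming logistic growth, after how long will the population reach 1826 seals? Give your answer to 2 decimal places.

7.37 years

A = (K − N₀)/N₀ = (3570 − 686)/686 = 4.2041.
Solve 3570/(1 + 4.2041·e^(−0.201t)) = 1826: 1 + 4.2041·e^(−0.201t) = 1.9551, so e^(−0.201t) = 0.227182.
−0.201·t = ln(0.227182) = -1.482, so t = 1.482/0.201 = 7.3731.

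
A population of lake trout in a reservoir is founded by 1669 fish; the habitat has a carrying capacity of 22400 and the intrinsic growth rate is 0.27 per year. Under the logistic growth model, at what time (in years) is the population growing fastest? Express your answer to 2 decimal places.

Logistic growth is fastest at N = K/2 = 11200.
A = (K − N₀)/N₀ = 12.421. Set K/(1 + A·e^(−rt)) = K/2 → A·e^(−rt) = 1.
e^(−0.27t) = 1/12.421 = 0.0805075, so t = ln(12.421)/0.27 = 2.5194/0.27 = 9.3311.

9.33 years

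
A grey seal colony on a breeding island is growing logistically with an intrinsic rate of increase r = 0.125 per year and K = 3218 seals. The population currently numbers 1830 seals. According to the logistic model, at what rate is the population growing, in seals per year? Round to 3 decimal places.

98.665 seals per year

dN/dt = rN(1 − N/K) = 0.125 × 1830 × (1 − 1830/3218).
1 − 1830/3218 = 0.43132; dN/dt = 0.125 × 1830 × 0.43132 = 98.665.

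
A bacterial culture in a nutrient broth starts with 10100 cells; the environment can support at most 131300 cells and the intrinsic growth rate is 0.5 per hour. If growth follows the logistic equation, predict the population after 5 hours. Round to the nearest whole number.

66145 cells

A = (K − N₀)/N₀ = (131300 − 10100)/10100 = 12.
N(t) = K/(1 + A·e^(−rt)) = 131300/(1 + 12×e^(−0.5×5)).
e^(−2.5) = 0.082085; denominator = 1 + 12×0.082085 = 1.985.
N = 131300/1.985 = 66145.4.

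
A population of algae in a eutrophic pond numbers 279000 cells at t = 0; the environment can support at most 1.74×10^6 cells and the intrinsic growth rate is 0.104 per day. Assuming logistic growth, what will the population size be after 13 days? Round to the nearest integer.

A = (K − N₀)/N₀ = (1.74×10^6 − 279000)/279000 = 5.2366.
N(t) = K/(1 + A·e^(−rt)) = 1.74×10^6/(1 + 5.2366×e^(−0.104×13)).
e^(−1.352) = 0.25872; denominator = 1 + 5.2366×0.25872 = 2.3548.
N = 1.74×10^6/2.3548 = 738912.

738912 cells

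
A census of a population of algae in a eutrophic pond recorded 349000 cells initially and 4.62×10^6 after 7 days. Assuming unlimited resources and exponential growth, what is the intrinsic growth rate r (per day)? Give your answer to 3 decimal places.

From N(t) = N₀·e^(rt): e^(r·7) = 4.62×10^6/349000 = 13.238.
r·7 = ln(13.238) = 2.5831, so r = 2.5831/7 = 0.36901.

0.369 per day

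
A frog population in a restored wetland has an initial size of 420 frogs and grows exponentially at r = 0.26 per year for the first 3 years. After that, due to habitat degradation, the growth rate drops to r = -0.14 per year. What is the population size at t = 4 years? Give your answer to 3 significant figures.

Phase 1: N(3) = 420·e^(0.26×3) = 420·e^0.78 = 916.218.
Phase 2 runs for 4 − 3 = 1 years at r = -0.14.
N(4) = 916.218·e^(-0.14×1) = 916.218·e^-0.14 = 796.522.

797 frogs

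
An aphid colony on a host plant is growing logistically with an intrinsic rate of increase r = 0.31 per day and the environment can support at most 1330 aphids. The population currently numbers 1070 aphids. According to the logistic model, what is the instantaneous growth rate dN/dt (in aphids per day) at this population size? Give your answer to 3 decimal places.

dN/dt = rN(1 − N/K) = 0.31 × 1070 × (1 − 1070/1330).
1 − 1070/1330 = 0.19549; dN/dt = 0.31 × 1070 × 0.19549 = 64.844.

64.844 aphids per day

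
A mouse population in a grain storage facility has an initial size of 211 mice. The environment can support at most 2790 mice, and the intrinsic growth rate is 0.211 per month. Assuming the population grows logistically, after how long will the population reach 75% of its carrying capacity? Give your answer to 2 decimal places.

17.07 months

A = (K − N₀)/N₀ = (2790 − 211)/211 = 12.223.
Solve 2790/(1 + 12.223·e^(−0.211t)) = 2092.5: 1 + 12.223·e^(−0.211t) = 1.3333, so e^(−0.211t) = 0.0272716.
−0.211·t = ln(0.0272716) = -3.6019, so t = 3.6019/0.211 = 17.071.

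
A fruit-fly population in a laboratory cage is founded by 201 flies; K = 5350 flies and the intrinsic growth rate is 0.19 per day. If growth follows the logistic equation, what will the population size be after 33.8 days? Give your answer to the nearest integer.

5136 flies

A = (K − N₀)/N₀ = (5350 − 201)/201 = 25.617.
N(t) = K/(1 + A·e^(−rt)) = 5350/(1 + 25.617×e^(−0.19×33.8)).
e^(−6.422) = 0.0016254; denominator = 1 + 25.617×0.0016254 = 1.0416.
N = 5350/1.0416 = 5136.14.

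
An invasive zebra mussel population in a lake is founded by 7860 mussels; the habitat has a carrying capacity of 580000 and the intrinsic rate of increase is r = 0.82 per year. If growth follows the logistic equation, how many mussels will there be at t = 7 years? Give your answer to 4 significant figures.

470000 mussels

A = (K − N₀)/N₀ = (580000 − 7860)/7860 = 72.791.
N(t) = K/(1 + A·e^(−rt)) = 580000/(1 + 72.791×e^(−0.82×7)).
e^(−5.74) = 0.0032148; denominator = 1 + 72.791×0.0032148 = 1.234.
N = 580000/1.234 = 470013.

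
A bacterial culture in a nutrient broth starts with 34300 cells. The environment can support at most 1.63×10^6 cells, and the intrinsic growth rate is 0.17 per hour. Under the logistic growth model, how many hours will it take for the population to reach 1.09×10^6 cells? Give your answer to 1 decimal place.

A = (K − N₀)/N₀ = (1.63×10^6 − 34300)/34300 = 46.522.
Solve 1.63×10^6/(1 + 46.522·e^(−0.17t)) = 1.09×10^6: 1 + 46.522·e^(−0.17t) = 1.4954, so e^(−0.17t) = 0.010649.
−0.17·t = ln(0.010649) = -4.5423, so t = 4.5423/0.17 = 26.719.

26.7 hours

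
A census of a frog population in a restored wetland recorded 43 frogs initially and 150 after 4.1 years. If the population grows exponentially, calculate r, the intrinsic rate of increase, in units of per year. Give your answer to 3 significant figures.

From N(t) = N₀·e^(rt): e^(r·4.1) = 150/43 = 3.4884.
r·4.1 = ln(3.4884) = 1.2494, so r = 1.2494/4.1 = 0.30474.

0.305 per year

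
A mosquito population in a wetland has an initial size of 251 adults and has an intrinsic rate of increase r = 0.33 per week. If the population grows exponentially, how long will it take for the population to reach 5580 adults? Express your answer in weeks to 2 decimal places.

Set N₀·e^(rt) = 5580: e^(0.33·t) = 5580/251 = 22.231.
0.33·t = ln(22.231) = 3.1015, so t = 3.1015/0.33 = 9.3985.

9.40 weeks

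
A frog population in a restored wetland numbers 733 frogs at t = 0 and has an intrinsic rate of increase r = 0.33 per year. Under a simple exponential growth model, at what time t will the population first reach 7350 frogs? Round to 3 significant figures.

Set N₀·e^(rt) = 7350: e^(0.33·t) = 7350/733 = 10.027.
0.33·t = ln(10.027) = 2.3053, so t = 2.3053/0.33 = 6.9858.

6.99 years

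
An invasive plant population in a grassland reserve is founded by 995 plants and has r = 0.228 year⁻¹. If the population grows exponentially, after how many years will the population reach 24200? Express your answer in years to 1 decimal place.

Set N₀·e^(rt) = 24200: e^(0.228·t) = 24200/995 = 24.322.
0.228·t = ln(24.322) = 3.1914, so t = 3.1914/0.228 = 13.997.

14.0 years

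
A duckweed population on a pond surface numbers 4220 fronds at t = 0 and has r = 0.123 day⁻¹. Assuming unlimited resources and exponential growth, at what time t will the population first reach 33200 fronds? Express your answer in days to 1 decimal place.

Set N₀·e^(rt) = 33200: e^(0.123·t) = 33200/4220 = 7.8673.
0.123·t = ln(7.8673) = 2.0627, so t = 2.0627/0.123 = 16.77.

16.8 days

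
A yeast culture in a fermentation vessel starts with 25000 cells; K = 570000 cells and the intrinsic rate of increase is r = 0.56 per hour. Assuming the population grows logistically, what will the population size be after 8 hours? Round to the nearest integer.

457072 cells

A = (K − N₀)/N₀ = (570000 − 25000)/25000 = 21.8.
N(t) = K/(1 + A·e^(−rt)) = 570000/(1 + 21.8×e^(−0.56×8)).
e^(−4.48) = 0.011333; denominator = 1 + 21.8×0.011333 = 1.2471.
N = 570000/1.2471 = 457072.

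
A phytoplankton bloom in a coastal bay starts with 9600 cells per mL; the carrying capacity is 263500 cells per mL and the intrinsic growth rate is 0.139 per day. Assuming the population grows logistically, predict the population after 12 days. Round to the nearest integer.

43999 cells per mL

A = (K − N₀)/N₀ = (263500 − 9600)/9600 = 26.448.
N(t) = K/(1 + A·e^(−rt)) = 263500/(1 + 26.448×e^(−0.139×12)).
e^(−1.668) = 0.18862; denominator = 1 + 26.448×0.18862 = 5.9887.
N = 263500/5.9887 = 43999.5.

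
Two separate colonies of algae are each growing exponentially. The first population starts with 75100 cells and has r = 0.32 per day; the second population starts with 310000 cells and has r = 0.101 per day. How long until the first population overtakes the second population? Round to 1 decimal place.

Set 75100·e^(0.32t) = 310000·e^(0.101t).
e^((0.32 − 0.101)t) = 310000/75100 → e^(0.219·t) = 4.1278.
0.219·t = ln(4.1278) = 1.4178, so t = 1.4178/0.219 = 6.4738.

6.5 days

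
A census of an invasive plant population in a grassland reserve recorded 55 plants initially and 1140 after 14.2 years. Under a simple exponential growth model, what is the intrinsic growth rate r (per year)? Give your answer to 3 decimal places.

0.213 per year

From N(t) = N₀·e^(rt): e^(r·14.2) = 1140/55 = 20.727.
r·14.2 = ln(20.727) = 3.0315, so r = 3.0315/14.2 = 0.21348.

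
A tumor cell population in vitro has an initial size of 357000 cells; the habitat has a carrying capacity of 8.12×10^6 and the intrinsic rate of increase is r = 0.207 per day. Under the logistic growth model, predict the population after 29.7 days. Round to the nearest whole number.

7759269 cells

A = (K − N₀)/N₀ = (8.12×10^6 − 357000)/357000 = 21.745.
N(t) = K/(1 + A·e^(−rt)) = 8.12×10^6/(1 + 21.745×e^(−0.207×29.7)).
e^(−6.148) = 0.002138; denominator = 1 + 21.745×0.002138 = 1.0465.
N = 8.12×10^6/1.0465 = 7.759269×10^6.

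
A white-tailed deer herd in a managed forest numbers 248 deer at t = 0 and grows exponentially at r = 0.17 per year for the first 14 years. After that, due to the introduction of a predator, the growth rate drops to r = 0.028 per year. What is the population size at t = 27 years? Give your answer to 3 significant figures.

3860 deer

Phase 1: N(14) = 248·e^(0.17×14) = 248·e^2.38 = 2679.62.
Phase 2 runs for 27 − 14 = 13 years at r = 0.028.
N(27) = 2679.62·e^(0.028×13) = 2679.62·e^0.364 = 3856.17.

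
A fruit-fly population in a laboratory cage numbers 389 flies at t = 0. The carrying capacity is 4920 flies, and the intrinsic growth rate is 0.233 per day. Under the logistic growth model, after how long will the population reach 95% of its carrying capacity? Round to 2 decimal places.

A = (K − N₀)/N₀ = (4920 − 389)/389 = 11.648.
Solve 4920/(1 + 11.648·e^(−0.233t)) = 4674: 1 + 11.648·e^(−0.233t) = 1.0526, so e^(−0.233t) = 0.00451858.
−0.233·t = ln(0.00451858) = -5.3996, so t = 5.3996/0.233 = 23.174.

23.17 days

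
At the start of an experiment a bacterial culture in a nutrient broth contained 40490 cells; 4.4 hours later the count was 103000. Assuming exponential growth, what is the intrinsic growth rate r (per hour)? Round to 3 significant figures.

0.212 per hour

From N(t) = N₀·e^(rt): e^(r·4.4) = 103000/40490 = 2.5438.
r·4.4 = ln(2.5438) = 0.93367, so r = 0.93367/4.4 = 0.2122.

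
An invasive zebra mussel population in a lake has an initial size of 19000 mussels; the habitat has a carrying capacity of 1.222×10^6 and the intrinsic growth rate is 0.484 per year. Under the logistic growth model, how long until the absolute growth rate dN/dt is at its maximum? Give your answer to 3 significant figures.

8.57 years

Logistic growth is fastest at N = K/2 = 611000.
A = (K − N₀)/N₀ = 63.316. Set K/(1 + A·e^(−rt)) = K/2 → A·e^(−rt) = 1.
e^(−0.484t) = 1/63.316 = 0.0157938, so t = ln(63.316)/0.484 = 4.1481/0.484 = 8.5705.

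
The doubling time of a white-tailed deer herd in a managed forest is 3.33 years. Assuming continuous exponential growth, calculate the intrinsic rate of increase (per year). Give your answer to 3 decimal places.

0.208 per year

r = ln(2)/t_d = 0.6931/3.33 = 0.20815.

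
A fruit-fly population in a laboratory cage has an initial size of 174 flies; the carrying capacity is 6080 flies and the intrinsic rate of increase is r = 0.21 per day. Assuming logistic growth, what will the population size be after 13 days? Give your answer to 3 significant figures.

1890 flies

A = (K − N₀)/N₀ = (6080 − 174)/174 = 33.943.
N(t) = K/(1 + A·e^(−rt)) = 6080/(1 + 33.943×e^(−0.21×13)).
e^(−2.73) = 0.065219; denominator = 1 + 33.943×0.065219 = 3.2137.
N = 6080/3.2137 = 1891.9.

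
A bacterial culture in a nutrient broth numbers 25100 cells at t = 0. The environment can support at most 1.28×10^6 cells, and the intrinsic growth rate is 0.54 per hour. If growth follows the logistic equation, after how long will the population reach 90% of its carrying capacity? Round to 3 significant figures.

A = (K − N₀)/N₀ = (1.28×10^6 − 25100)/25100 = 49.996.
Solve 1.28×10^6/(1 + 49.996·e^(−0.54t)) = 1.152×10^6: 1 + 49.996·e^(−0.54t) = 1.1111, so e^(−0.54t) = 0.0022224.
−0.54·t = ln(0.0022224) = -6.1092, so t = 6.1092/0.54 = 11.313.

11.3 hours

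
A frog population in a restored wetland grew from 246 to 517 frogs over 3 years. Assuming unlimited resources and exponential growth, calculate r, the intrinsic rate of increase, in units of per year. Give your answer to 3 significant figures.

0.248 per year

From N(t) = N₀·e^(rt): e^(r·3) = 517/246 = 2.1016.
r·3 = ln(2.1016) = 0.74271, so r = 0.74271/3 = 0.24757.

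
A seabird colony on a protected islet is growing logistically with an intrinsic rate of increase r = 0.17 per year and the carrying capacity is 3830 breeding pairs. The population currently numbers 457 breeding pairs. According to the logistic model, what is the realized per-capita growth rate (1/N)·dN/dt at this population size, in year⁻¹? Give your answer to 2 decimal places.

0.15 per year

(1/N)·dN/dt = r(1 − N/K) = 0.17 × (1 − 457/3830).
= 0.17 × 0.88068 = 0.14972.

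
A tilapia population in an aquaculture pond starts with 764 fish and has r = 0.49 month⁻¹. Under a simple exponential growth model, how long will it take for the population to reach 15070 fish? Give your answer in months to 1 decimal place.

Set N₀·e^(rt) = 15070: e^(0.49·t) = 15070/764 = 19.725.
0.49·t = ln(19.725) = 2.9819, so t = 2.9819/0.49 = 6.0855.

6.1 months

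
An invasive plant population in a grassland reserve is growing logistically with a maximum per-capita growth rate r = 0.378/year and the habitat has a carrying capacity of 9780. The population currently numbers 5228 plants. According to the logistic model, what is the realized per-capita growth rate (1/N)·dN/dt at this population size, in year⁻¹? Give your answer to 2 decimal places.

0.18 per year

(1/N)·dN/dt = r(1 − N/K) = 0.378 × (1 − 5228/9780).
= 0.378 × 0.46544 = 0.17594.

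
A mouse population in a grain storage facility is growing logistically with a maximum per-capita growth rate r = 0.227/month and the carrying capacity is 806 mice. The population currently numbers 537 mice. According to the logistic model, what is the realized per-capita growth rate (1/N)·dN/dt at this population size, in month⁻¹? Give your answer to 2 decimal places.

0.08 per month

(1/N)·dN/dt = r(1 − N/K) = 0.227 × (1 − 537/806).
= 0.227 × 0.33375 = 0.075761.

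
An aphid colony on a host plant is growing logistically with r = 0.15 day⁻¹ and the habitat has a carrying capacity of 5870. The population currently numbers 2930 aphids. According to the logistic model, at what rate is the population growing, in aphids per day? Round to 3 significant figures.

dN/dt = rN(1 − N/K) = 0.15 × 2930 × (1 − 2930/5870).
1 − 2930/5870 = 0.50085; dN/dt = 0.15 × 2930 × 0.50085 = 220.12.

220 aphids per day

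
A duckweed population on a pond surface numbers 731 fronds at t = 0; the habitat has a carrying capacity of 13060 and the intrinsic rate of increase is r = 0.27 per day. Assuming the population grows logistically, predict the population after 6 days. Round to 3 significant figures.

3010 fronds

A = (K − N₀)/N₀ = (13060 − 731)/731 = 16.866.
N(t) = K/(1 + A·e^(−rt)) = 13060/(1 + 16.866×e^(−0.27×6)).
e^(−1.62) = 0.1979; denominator = 1 + 16.866×0.1979 = 4.3377.
N = 13060/4.3377 = 3010.78.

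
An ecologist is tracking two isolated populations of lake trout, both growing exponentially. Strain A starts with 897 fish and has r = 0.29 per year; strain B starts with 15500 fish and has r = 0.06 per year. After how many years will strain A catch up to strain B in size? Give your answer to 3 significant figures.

Set 897·e^(0.29t) = 15500·e^(0.06t).
e^((0.29 − 0.06)t) = 15500/897 → e^(0.23·t) = 17.28.
0.23·t = ln(17.28) = 2.8495, so t = 2.8495/0.23 = 12.389.

12.4 years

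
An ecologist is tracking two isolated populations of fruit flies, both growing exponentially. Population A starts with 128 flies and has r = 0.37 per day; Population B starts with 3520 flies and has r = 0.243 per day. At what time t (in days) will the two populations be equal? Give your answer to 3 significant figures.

26.1 days

Set 128·e^(0.37t) = 3520·e^(0.243t).
e^((0.37 − 0.243)t) = 3520/128 → e^(0.127·t) = 27.5.
0.127·t = ln(27.5) = 3.3142, so t = 3.3142/0.127 = 26.096.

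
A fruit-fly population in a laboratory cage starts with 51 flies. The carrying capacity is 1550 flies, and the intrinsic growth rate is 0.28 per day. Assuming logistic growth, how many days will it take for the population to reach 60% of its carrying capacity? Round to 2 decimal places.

A = (K − N₀)/N₀ = (1550 − 51)/51 = 29.392.
Solve 1550/(1 + 29.392·e^(−0.28t)) = 930: 1 + 29.392·e^(−0.28t) = 1.6667, so e^(−0.28t) = 0.0226818.
−0.28·t = ln(0.0226818) = -3.7862, so t = 3.7862/0.28 = 13.522.

13.52 days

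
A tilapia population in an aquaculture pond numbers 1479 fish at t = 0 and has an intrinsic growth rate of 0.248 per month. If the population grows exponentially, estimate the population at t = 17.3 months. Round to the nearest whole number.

N(t) = N₀·e^(rt) = 1479 × e^(0.248×17.3) = 1479 × e^4.29.
e^4.29 ≈ 72.996, so N ≈ 1479 × 72.996 = 107961.

107961 fish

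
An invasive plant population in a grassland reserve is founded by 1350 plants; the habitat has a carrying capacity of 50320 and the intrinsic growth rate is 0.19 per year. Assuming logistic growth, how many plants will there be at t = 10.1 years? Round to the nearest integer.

7958 plants

A = (K − N₀)/N₀ = (50320 − 1350)/1350 = 36.274.
N(t) = K/(1 + A·e^(−rt)) = 50320/(1 + 36.274×e^(−0.19×10.1)).
e^(−1.919) = 0.14675; denominator = 1 + 36.274×0.14675 = 6.3234.
N = 50320/6.3234 = 7957.8.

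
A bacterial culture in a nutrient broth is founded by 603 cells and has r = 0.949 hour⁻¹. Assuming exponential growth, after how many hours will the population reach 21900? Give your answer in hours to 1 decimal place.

Set N₀·e^(rt) = 21900: e^(0.949·t) = 21900/603 = 36.318.
0.949·t = ln(36.318) = 3.5923, so t = 3.5923/0.949 = 3.7854.

3.8 hours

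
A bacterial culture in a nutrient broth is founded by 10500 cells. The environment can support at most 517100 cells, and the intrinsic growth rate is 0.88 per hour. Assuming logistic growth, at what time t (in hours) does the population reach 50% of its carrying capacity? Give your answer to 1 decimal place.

A = (K − N₀)/N₀ = (517100 − 10500)/10500 = 48.248.
Solve 517100/(1 + 48.248·e^(−0.88t)) = 258550: 1 + 48.248·e^(−0.88t) = 2, so e^(−0.88t) = 0.0207264.
−0.88·t = ln(0.0207264) = -3.8763, so t = 3.8763/0.88 = 4.4049.

4.4 hours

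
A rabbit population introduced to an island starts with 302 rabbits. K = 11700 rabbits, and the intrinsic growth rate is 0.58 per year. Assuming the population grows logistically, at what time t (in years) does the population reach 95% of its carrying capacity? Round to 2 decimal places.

11.34 years

A = (K − N₀)/N₀ = (11700 − 302)/302 = 37.742.
Solve 11700/(1 + 37.742·e^(−0.58t)) = 11115: 1 + 37.742·e^(−0.58t) = 1.0526, so e^(−0.58t) = 0.00139452.
−0.58·t = ln(0.00139452) = -6.5752, so t = 6.5752/0.58 = 11.337.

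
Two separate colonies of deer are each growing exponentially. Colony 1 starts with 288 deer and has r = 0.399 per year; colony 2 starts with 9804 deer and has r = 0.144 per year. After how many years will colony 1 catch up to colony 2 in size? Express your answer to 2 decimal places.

13.83 years

Set 288·e^(0.399t) = 9804·e^(0.144t).
e^((0.399 − 0.144)t) = 9804/288 → e^(0.255·t) = 34.042.
0.255·t = ln(34.042) = 3.5276, so t = 3.5276/0.255 = 13.834.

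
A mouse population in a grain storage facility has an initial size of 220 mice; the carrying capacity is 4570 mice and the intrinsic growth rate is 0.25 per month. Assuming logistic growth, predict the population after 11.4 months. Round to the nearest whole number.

A = (K − N₀)/N₀ = (4570 − 220)/220 = 19.773.
N(t) = K/(1 + A·e^(−rt)) = 4570/(1 + 19.773×e^(−0.25×11.4)).
e^(−2.85) = 0.057844; denominator = 1 + 19.773×0.057844 = 2.1437.
N = 4570/2.1437 = 2131.79.

2132 mice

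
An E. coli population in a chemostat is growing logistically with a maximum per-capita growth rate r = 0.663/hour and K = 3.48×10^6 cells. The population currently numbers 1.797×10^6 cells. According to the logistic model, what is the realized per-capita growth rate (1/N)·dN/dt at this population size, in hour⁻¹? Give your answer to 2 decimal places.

(1/N)·dN/dt = r(1 − N/K) = 0.663 × (1 − 1.797×10^6/3.48×10^6).
= 0.663 × 0.48362 = 0.32064.

0.32 per hour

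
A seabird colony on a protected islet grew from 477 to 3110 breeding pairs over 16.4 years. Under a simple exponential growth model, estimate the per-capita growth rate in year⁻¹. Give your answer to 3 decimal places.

From N(t) = N₀·e^(rt): e^(r·16.4) = 3110/477 = 6.5199.
r·16.4 = ln(6.5199) = 1.8749, so r = 1.8749/16.4 = 0.11432.

0.114 per year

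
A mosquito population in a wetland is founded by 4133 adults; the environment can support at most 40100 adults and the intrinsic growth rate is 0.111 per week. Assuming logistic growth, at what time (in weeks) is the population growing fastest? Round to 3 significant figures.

19.5 weeks

Logistic growth is fastest at N = K/2 = 20050.
A = (K − N₀)/N₀ = 8.7024. Set K/(1 + A·e^(−rt)) = K/2 → A·e^(−rt) = 1.
e^(−0.111t) = 1/8.7024 = 0.114911, so t = ln(8.7024)/0.111 = 2.1636/0.111 = 19.492.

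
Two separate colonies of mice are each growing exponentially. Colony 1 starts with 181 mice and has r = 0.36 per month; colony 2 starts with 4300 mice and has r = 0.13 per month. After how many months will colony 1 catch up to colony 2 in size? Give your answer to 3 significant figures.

Set 181·e^(0.36t) = 4300·e^(0.13t).
e^((0.36 − 0.13)t) = 4300/181 → e^(0.23·t) = 23.757.
0.23·t = ln(23.757) = 3.1679, so t = 3.1679/0.23 = 13.773.

13.8 months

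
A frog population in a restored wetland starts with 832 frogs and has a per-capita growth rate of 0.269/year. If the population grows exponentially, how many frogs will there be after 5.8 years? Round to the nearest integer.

N(t) = N₀·e^(rt) = 832 × e^(0.269×5.8) = 832 × e^1.56.
e^1.56 ≈ 4.7598, so N ≈ 832 × 4.7598 = 3960.13.

3960 frogs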